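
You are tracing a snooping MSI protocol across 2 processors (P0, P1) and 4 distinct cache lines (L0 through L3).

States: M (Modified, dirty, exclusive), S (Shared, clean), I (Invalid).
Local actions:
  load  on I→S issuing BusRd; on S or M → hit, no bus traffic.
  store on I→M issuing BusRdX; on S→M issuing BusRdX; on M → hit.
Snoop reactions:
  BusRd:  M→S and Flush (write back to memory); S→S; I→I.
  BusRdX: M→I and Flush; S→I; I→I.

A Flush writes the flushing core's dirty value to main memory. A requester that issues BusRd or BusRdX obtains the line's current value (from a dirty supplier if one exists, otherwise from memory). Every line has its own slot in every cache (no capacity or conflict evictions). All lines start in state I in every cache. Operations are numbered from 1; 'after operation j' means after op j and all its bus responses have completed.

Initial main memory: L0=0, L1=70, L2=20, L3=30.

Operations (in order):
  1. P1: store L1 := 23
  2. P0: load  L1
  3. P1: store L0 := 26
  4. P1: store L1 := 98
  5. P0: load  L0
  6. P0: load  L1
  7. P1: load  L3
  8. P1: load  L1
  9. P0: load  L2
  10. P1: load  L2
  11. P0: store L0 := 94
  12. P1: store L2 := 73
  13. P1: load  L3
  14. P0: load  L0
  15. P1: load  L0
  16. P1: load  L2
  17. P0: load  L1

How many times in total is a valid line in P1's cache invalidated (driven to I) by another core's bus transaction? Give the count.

invalidations = 1

1. P1: store L1 := 23  bus=[BusRdX]  L1: P0=I P1=M  mem[L1]=70
2. P0: load  L1  bus=[BusRd,Flush]  L1: P0=S P1=S  mem[L1]=23
3. P1: store L0 := 26  bus=[BusRdX]  L0: P0=I P1=M  mem[L0]=0
4. P1: store L1 := 98  bus=[BusRdX]  L1: P0=I P1=M  mem[L1]=23
5. P0: load  L0  bus=[BusRd,Flush]  L0: P0=S P1=S  mem[L0]=26
6. P0: load  L1  bus=[BusRd,Flush]  L1: P0=S P1=S  mem[L1]=98
7. P1: load  L3  bus=[BusRd]  L3: P0=I P1=S  mem[L3]=30
8. P1: load  L1  bus=[-]  L1: P0=S P1=S  mem[L1]=98
9. P0: load  L2  bus=[BusRd]  L2: P0=S P1=I  mem[L2]=20
10. P1: load  L2  bus=[BusRd]  L2: P0=S P1=S  mem[L2]=20
11. P0: store L0 := 94  bus=[BusRdX]  L0: P0=M P1=I  mem[L0]=26
12. P1: store L2 := 73  bus=[BusRdX]  L2: P0=I P1=M  mem[L2]=20
13. P1: load  L3  bus=[-]  L3: P0=I P1=S  mem[L3]=30
14. P0: load  L0  bus=[-]  L0: P0=M P1=I  mem[L0]=26
15. P1: load  L0  bus=[BusRd,Flush]  L0: P0=S P1=S  mem[L0]=94
16. P1: load  L2  bus=[-]  L2: P0=I P1=M  mem[L2]=20
17. P0: load  L1  bus=[-]  L1: P0=S P1=S  mem[L1]=98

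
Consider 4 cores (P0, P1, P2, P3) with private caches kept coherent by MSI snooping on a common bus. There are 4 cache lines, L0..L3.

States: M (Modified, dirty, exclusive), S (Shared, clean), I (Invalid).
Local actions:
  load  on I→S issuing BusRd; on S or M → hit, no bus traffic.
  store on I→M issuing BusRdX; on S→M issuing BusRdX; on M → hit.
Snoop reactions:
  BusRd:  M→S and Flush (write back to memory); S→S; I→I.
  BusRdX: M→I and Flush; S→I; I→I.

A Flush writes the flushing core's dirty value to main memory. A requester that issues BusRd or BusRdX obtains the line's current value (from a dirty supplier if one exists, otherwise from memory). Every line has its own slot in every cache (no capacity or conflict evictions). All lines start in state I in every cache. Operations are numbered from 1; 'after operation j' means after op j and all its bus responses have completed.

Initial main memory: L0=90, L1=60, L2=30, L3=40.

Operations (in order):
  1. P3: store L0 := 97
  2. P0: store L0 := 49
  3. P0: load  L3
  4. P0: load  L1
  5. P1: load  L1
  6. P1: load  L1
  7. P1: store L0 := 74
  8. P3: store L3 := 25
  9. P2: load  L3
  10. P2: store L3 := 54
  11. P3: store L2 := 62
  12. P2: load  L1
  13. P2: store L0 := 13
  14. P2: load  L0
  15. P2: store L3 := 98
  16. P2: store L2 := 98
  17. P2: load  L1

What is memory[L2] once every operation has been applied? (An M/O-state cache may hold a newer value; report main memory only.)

memory[L2] = 62

  op1 P3: store L0 := 97 → I/I/I/M on L0; bus BusRdX; mem=90
  op2 P0: store L0 := 49 → M/I/I/I on L0; bus BusRdX Flush; mem=97
  op3 P0: load  L3 → S/I/I/I on L3; bus BusRd; mem=40
  op4 P0: load  L1 → S/I/I/I on L1; bus BusRd; mem=60
  op5 P1: load  L1 → S/S/I/I on L1; bus BusRd; mem=60
  op6 P1: load  L1 → S/S/I/I on L1; bus (none); mem=60
  op7 P1: store L0 := 74 → I/M/I/I on L0; bus BusRdX Flush; mem=49
  op8 P3: store L3 := 25 → I/I/I/M on L3; bus BusRdX; mem=40
  op9 P2: load  L3 → I/I/S/S on L3; bus BusRd Flush; mem=25
  op10 P2: store L3 := 54 → I/I/M/I on L3; bus BusRdX; mem=25
  op11 P3: store L2 := 62 → I/I/I/M on L2; bus BusRdX; mem=30
  op12 P2: load  L1 → S/S/S/I on L1; bus BusRd; mem=60
  op13 P2: store L0 := 13 → I/I/M/I on L0; bus BusRdX Flush; mem=74
  op14 P2: load  L0 → I/I/M/I on L0; bus (none); mem=74
  op15 P2: store L3 := 98 → I/I/M/I on L3; bus (none); mem=25
  op16 P2: store L2 := 98 → I/I/M/I on L2; bus BusRdX Flush; mem=62
  op17 P2: load  L1 → S/S/S/I on L1; bus (none); mem=60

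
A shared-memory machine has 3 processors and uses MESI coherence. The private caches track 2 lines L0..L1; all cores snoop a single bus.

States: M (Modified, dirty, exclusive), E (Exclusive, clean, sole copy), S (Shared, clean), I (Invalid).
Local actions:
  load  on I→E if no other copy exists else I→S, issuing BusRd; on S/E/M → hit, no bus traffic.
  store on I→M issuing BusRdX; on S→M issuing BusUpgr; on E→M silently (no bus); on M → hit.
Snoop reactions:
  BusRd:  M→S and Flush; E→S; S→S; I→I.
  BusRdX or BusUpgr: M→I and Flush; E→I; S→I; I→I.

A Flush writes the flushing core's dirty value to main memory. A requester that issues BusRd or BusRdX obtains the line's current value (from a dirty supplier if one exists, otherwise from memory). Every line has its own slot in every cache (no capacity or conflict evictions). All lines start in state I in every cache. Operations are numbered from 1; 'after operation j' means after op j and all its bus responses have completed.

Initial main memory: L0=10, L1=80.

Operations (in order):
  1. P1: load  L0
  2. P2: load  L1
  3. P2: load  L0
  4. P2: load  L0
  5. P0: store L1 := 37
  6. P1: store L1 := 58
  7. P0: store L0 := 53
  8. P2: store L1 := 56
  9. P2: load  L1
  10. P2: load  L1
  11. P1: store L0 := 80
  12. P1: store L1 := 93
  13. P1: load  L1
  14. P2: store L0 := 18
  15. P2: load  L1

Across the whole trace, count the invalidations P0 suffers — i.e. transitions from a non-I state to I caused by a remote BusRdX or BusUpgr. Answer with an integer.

1. P1: load  L0  bus=[BusRd]  L0: P0=I P1=E P2=I  mem[L0]=10
2. P2: load  L1  bus=[BusRd]  L1: P0=I P1=I P2=E  mem[L1]=80
3. P2: load  L0  bus=[BusRd]  L0: P0=I P1=S P2=S  mem[L0]=10
4. P2: load  L0  bus=[-]  L0: P0=I P1=S P2=S  mem[L0]=10
5. P0: store L1 := 37  bus=[BusRdX]  L1: P0=M P1=I P2=I  mem[L1]=80
6. P1: store L1 := 58  bus=[BusRdX,Flush]  L1: P0=I P1=M P2=I  mem[L1]=37
7. P0: store L0 := 53  bus=[BusRdX]  L0: P0=M P1=I P2=I  mem[L0]=10
8. P2: store L1 := 56  bus=[BusRdX,Flush]  L1: P0=I P1=I P2=M  mem[L1]=58
9. P2: load  L1  bus=[-]  L1: P0=I P1=I P2=M  mem[L1]=58
10. P2: load  L1  bus=[-]  L1: P0=I P1=I P2=M  mem[L1]=58
11. P1: store L0 := 80  bus=[BusRdX,Flush]  L0: P0=I P1=M P2=I  mem[L0]=53
12. P1: store L1 := 93  bus=[BusRdX,Flush]  L1: P0=I P1=M P2=I  mem[L1]=56
13. P1: load  L1  bus=[-]  L1: P0=I P1=M P2=I  mem[L1]=56
14. P2: store L0 := 18  bus=[BusRdX,Flush]  L0: P0=I P1=I P2=M  mem[L0]=80
15. P2: load  L1  bus=[BusRd,Flush]  L1: P0=I P1=S P2=S  mem[L1]=93

invalidations = 2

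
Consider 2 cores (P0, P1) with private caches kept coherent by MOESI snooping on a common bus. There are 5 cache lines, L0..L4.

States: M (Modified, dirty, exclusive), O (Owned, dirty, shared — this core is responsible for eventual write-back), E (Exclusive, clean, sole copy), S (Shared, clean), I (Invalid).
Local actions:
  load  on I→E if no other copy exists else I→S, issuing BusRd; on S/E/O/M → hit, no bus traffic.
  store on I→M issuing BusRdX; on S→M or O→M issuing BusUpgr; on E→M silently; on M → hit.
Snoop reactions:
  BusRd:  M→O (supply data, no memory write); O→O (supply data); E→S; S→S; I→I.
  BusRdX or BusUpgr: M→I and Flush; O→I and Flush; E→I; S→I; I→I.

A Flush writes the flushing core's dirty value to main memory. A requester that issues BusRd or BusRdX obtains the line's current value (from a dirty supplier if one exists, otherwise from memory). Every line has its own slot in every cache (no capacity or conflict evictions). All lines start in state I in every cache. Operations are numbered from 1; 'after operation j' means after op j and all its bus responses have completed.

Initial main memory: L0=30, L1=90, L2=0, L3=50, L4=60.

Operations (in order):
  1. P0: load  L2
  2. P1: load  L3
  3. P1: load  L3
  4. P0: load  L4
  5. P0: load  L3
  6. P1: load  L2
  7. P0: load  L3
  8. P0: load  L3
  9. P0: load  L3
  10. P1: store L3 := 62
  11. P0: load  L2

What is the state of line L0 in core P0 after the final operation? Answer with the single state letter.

state = I

  op1 P0: load  L2 → E/I on L2; bus BusRd; mem=0
  op2 P1: load  L3 → I/E on L3; bus BusRd; mem=50
  op3 P1: load  L3 → I/E on L3; bus (none); mem=50
  op4 P0: load  L4 → E/I on L4; bus BusRd; mem=60
  op5 P0: load  L3 → S/S on L3; bus BusRd; mem=50
  op6 P1: load  L2 → S/S on L2; bus BusRd; mem=0
  op7 P0: load  L3 → S/S on L3; bus (none); mem=50
  op8 P0: load  L3 → S/S on L3; bus (none); mem=50
  op9 P0: load  L3 → S/S on L3; bus (none); mem=50
  op10 P1: store L3 := 62 → I/M on L3; bus BusUpgr; mem=50
  op11 P0: load  L2 → S/S on L2; bus (none); mem=0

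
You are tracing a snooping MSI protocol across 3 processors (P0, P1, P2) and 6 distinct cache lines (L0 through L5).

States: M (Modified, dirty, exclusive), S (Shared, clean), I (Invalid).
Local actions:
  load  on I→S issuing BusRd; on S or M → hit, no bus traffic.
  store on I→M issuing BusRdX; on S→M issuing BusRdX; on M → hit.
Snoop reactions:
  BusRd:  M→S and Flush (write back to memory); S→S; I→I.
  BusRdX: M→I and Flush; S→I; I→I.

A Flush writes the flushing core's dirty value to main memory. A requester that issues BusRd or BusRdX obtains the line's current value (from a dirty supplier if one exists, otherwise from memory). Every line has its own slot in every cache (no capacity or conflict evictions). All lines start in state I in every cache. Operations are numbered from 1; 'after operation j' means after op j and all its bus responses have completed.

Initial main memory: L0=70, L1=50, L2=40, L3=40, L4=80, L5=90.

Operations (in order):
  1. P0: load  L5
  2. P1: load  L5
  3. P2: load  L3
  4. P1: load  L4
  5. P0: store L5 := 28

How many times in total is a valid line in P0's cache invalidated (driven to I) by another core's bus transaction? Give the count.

invalidations = 0

step 1: P0: load  L5  ⟶  SII  (L5)  txn=BusRd  M[L5]=90
step 2: P1: load  L5  ⟶  SSI  (L5)  txn=BusRd  M[L5]=90
step 3: P2: load  L3  ⟶  IIS  (L3)  txn=BusRd  M[L3]=40
step 4: P1: load  L4  ⟶  ISI  (L4)  txn=BusRd  M[L4]=80
step 5: P0: store L5 := 28  ⟶  MII  (L5)  txn=BusRdX  M[L5]=90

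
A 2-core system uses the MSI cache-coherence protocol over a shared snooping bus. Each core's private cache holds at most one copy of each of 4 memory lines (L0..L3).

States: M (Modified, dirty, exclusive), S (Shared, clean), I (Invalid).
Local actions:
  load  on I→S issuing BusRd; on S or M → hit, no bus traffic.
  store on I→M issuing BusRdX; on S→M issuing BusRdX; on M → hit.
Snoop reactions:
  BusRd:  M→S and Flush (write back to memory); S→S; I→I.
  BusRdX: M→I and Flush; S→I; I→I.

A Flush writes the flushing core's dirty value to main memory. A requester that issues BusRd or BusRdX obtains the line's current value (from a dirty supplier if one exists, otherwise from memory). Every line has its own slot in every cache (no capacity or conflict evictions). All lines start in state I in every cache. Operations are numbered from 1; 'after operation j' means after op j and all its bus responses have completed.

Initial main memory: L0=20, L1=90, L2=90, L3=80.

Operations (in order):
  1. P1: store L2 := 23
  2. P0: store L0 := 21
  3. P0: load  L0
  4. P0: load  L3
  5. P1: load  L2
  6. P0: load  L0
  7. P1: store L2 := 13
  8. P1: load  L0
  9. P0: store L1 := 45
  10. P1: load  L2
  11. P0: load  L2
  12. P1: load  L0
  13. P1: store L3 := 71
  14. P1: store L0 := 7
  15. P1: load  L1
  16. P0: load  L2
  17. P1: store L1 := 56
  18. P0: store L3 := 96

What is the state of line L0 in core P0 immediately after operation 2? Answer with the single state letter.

1. P1: store L2 := 23  bus=[BusRdX]  L2: P0=I P1=M  mem[L2]=90
2. P0: store L0 := 21  bus=[BusRdX]  L0: P0=M P1=I  mem[L0]=20
3. P0: load  L0  bus=[-]  L0: P0=M P1=I  mem[L0]=20
4. P0: load  L3  bus=[BusRd]  L3: P0=S P1=I  mem[L3]=80
5. P1: load  L2  bus=[-]  L2: P0=I P1=M  mem[L2]=90
6. P0: load  L0  bus=[-]  L0: P0=M P1=I  mem[L0]=20
7. P1: store L2 := 13  bus=[-]  L2: P0=I P1=M  mem[L2]=90
8. P1: load  L0  bus=[BusRd,Flush]  L0: P0=S P1=S  mem[L0]=21
9. P0: store L1 := 45  bus=[BusRdX]  L1: P0=M P1=I  mem[L1]=90
10. P1: load  L2  bus=[-]  L2: P0=I P1=M  mem[L2]=90
11. P0: load  L2  bus=[BusRd,Flush]  L2: P0=S P1=S  mem[L2]=13
12. P1: load  L0  bus=[-]  L0: P0=S P1=S  mem[L0]=21
13. P1: store L3 := 71  bus=[BusRdX]  L3: P0=I P1=M  mem[L3]=80
14. P1: store L0 := 7  bus=[BusRdX]  L0: P0=I P1=M  mem[L0]=21
15. P1: load  L1  bus=[BusRd,Flush]  L1: P0=S P1=S  mem[L1]=45
16. P0: load  L2  bus=[-]  L2: P0=S P1=S  mem[L2]=13
17. P1: store L1 := 56  bus=[BusRdX]  L1: P0=I P1=M  mem[L1]=45
18. P0: store L3 := 96  bus=[BusRdX,Flush]  L3: P0=M P1=I  mem[L3]=71

state = M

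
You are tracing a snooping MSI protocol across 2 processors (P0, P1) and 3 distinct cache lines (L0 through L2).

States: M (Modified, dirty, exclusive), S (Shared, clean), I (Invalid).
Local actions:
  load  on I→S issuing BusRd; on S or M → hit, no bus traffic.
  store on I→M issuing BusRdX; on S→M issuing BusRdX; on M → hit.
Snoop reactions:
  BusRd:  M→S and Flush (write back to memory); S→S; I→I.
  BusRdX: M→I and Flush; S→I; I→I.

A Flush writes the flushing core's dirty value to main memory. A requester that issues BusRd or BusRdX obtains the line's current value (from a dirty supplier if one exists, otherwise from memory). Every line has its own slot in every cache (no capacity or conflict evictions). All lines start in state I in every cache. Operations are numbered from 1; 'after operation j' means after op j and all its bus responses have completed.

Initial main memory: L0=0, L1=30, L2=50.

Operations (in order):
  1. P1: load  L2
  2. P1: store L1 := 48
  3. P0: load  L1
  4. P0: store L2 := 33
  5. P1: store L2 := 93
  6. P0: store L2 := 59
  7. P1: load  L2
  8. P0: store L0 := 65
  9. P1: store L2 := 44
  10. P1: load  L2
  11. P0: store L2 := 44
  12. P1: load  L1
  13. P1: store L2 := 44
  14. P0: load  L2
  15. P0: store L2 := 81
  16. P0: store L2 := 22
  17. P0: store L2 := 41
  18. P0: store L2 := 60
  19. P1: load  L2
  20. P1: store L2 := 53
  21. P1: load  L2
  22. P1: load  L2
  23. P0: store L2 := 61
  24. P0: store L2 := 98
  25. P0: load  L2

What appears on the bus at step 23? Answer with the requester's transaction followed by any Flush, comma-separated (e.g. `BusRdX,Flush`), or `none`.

bus = BusRdX,Flush

  op1 P1: load  L2 → I/S on L2; bus BusRd; mem=50
  op2 P1: store L1 := 48 → I/M on L1; bus BusRdX; mem=30
  op3 P0: load  L1 → S/S on L1; bus BusRd Flush; mem=48
  op4 P0: store L2 := 33 → M/I on L2; bus BusRdX; mem=50
  op5 P1: store L2 := 93 → I/M on L2; bus BusRdX Flush; mem=33
  op6 P0: store L2 := 59 → M/I on L2; bus BusRdX Flush; mem=93
  op7 P1: load  L2 → S/S on L2; bus BusRd Flush; mem=59
  op8 P0: store L0 := 65 → M/I on L0; bus BusRdX; mem=0
  op9 P1: store L2 := 44 → I/M on L2; bus BusRdX; mem=59
  op10 P1: load  L2 → I/M on L2; bus (none); mem=59
  op11 P0: store L2 := 44 → M/I on L2; bus BusRdX Flush; mem=44
  op12 P1: load  L1 → S/S on L1; bus (none); mem=48
  op13 P1: store L2 := 44 → I/M on L2; bus BusRdX Flush; mem=44
  op14 P0: load  L2 → S/S on L2; bus BusRd Flush; mem=44
  op15 P0: store L2 := 81 → M/I on L2; bus BusRdX; mem=44
  op16 P0: store L2 := 22 → M/I on L2; bus (none); mem=44
  op17 P0: store L2 := 41 → M/I on L2; bus (none); mem=44
  op18 P0: store L2 := 60 → M/I on L2; bus (none); mem=44
  op19 P1: load  L2 → S/S on L2; bus BusRd Flush; mem=60
  op20 P1: store L2 := 53 → I/M on L2; bus BusRdX; mem=60
  op21 P1: load  L2 → I/M on L2; bus (none); mem=60
  op22 P1: load  L2 → I/M on L2; bus (none); mem=60
  op23 P0: store L2 := 61 → M/I on L2; bus BusRdX Flush; mem=53
  op24 P0: store L2 := 98 → M/I on L2; bus (none); mem=53
  op25 P0: load  L2 → M/I on L2; bus (none); mem=53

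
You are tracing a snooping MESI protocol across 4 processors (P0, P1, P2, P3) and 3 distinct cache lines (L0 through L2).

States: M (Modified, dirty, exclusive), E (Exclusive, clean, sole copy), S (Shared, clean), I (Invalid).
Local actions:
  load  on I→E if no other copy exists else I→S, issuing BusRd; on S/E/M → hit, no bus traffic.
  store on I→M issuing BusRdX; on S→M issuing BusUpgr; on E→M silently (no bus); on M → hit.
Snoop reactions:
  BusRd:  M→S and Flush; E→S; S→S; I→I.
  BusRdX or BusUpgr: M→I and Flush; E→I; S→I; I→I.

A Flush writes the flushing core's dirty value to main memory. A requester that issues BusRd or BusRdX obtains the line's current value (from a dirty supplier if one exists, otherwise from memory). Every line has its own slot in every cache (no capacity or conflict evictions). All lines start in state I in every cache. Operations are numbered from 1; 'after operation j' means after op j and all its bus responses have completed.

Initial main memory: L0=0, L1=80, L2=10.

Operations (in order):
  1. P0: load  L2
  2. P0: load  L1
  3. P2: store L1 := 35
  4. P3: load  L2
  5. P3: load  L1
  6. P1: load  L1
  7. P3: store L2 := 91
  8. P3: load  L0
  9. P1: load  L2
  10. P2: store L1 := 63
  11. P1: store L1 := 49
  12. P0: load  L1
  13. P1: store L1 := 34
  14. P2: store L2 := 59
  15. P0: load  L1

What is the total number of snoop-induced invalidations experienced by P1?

[1] P0: load  L2 | P0:E(10), P1:I, P2:I, P3:I | bus: BusRd
[2] P0: load  L1 | P0:E(80), P1:I, P2:I, P3:I | bus: BusRd
[3] P2: store L1 := 35 | P0:I, P1:I, P2:M(35), P3:I | bus: BusRdX
[4] P3: load  L2 | P0:S(10), P1:I, P2:I, P3:S(10) | bus: BusRd
[5] P3: load  L1 | P0:I, P1:I, P2:S(35), P3:S(35) | bus: BusRd,Flush
[6] P1: load  L1 | P0:I, P1:S(35), P2:S(35), P3:S(35) | bus: BusRd
[7] P3: store L2 := 91 | P0:I, P1:I, P2:I, P3:M(91) | bus: BusUpgr
[8] P3: load  L0 | P0:I, P1:I, P2:I, P3:E(0) | bus: BusRd
[9] P1: load  L2 | P0:I, P1:S(91), P2:I, P3:S(91) | bus: BusRd,Flush
[10] P2: store L1 := 63 | P0:I, P1:I, P2:M(63), P3:I | bus: BusUpgr
[11] P1: store L1 := 49 | P0:I, P1:M(49), P2:I, P3:I | bus: BusRdX,Flush
[12] P0: load  L1 | P0:S(49), P1:S(49), P2:I, P3:I | bus: BusRd,Flush
[13] P1: store L1 := 34 | P0:I, P1:M(34), P2:I, P3:I | bus: BusUpgr
[14] P2: store L2 := 59 | P0:I, P1:I, P2:M(59), P3:I | bus: BusRdX
[15] P0: load  L1 | P0:S(34), P1:S(34), P2:I, P3:I | bus: BusRd,Flush

invalidations = 2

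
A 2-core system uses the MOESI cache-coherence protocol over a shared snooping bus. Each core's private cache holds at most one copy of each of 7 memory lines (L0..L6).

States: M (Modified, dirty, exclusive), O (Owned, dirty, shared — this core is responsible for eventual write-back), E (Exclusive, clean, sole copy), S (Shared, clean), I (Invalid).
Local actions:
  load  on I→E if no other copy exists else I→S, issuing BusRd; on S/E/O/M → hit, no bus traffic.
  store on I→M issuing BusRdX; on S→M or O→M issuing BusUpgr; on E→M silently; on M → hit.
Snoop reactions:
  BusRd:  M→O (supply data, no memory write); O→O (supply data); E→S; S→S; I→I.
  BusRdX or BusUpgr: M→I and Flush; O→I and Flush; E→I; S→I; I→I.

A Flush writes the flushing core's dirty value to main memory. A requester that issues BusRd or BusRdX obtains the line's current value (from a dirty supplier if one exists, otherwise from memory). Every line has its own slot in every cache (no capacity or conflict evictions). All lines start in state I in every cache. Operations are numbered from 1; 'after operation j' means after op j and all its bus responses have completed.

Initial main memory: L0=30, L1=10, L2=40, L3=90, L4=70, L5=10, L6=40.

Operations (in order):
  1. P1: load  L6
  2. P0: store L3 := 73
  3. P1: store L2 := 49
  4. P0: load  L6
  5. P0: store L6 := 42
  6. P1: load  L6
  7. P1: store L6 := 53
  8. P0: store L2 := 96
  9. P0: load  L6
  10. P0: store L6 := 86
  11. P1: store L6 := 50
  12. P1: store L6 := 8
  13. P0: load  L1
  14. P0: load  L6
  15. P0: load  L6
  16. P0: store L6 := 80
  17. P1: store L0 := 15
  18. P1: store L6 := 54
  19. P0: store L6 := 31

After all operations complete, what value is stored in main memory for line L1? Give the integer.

memory[L1] = 10

1. P1: load  L6  bus=[BusRd]  L6: P0=I P1=E  mem[L6]=40
2. P0: store L3 := 73  bus=[BusRdX]  L3: P0=M P1=I  mem[L3]=90
3. P1: store L2 := 49  bus=[BusRdX]  L2: P0=I P1=M  mem[L2]=40
4. P0: load  L6  bus=[BusRd]  L6: P0=S P1=S  mem[L6]=40
5. P0: store L6 := 42  bus=[BusUpgr]  L6: P0=M P1=I  mem[L6]=40
6. P1: load  L6  bus=[BusRd]  L6: P0=O P1=S  mem[L6]=40
7. P1: store L6 := 53  bus=[BusUpgr,Flush]  L6: P0=I P1=M  mem[L6]=42
8. P0: store L2 := 96  bus=[BusRdX,Flush]  L2: P0=M P1=I  mem[L2]=49
9. P0: load  L6  bus=[BusRd]  L6: P0=S P1=O  mem[L6]=42
10. P0: store L6 := 86  bus=[BusUpgr,Flush]  L6: P0=M P1=I  mem[L6]=53
11. P1: store L6 := 50  bus=[BusRdX,Flush]  L6: P0=I P1=M  mem[L6]=86
12. P1: store L6 := 8  bus=[-]  L6: P0=I P1=M  mem[L6]=86
13. P0: load  L1  bus=[BusRd]  L1: P0=E P1=I  mem[L1]=10
14. P0: load  L6  bus=[BusRd]  L6: P0=S P1=O  mem[L6]=86
15. P0: load  L6  bus=[-]  L6: P0=S P1=O  mem[L6]=86
16. P0: store L6 := 80  bus=[BusUpgr,Flush]  L6: P0=M P1=I  mem[L6]=8
17. P1: store L0 := 15  bus=[BusRdX]  L0: P0=I P1=M  mem[L0]=30
18. P1: store L6 := 54  bus=[BusRdX,Flush]  L6: P0=I P1=M  mem[L6]=80
19. P0: store L6 := 31  bus=[BusRdX,Flush]  L6: P0=M P1=I  mem[L6]=54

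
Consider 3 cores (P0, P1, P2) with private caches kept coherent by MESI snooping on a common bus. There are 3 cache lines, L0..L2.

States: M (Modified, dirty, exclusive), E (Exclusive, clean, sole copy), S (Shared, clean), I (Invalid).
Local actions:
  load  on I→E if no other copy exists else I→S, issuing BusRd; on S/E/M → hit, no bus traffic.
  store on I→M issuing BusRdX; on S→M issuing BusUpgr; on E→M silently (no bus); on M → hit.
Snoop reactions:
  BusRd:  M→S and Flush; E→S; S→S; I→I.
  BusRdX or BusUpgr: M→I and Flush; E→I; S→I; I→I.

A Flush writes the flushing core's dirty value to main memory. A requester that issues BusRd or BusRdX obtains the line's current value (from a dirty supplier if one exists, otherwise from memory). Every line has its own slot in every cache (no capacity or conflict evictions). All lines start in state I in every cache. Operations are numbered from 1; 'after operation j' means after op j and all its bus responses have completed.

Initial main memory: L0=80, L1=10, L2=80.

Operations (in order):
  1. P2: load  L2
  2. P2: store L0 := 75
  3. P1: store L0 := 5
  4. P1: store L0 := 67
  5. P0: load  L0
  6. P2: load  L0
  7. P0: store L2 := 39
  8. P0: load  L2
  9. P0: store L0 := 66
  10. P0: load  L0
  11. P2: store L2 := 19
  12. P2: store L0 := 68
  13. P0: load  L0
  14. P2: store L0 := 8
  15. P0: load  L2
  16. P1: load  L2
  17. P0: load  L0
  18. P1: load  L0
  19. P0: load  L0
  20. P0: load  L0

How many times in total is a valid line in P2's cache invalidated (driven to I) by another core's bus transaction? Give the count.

[1] P2: load  L2 | P0:I, P1:I, P2:E(80) | bus: BusRd
[2] P2: store L0 := 75 | P0:I, P1:I, P2:M(75) | bus: BusRdX
[3] P1: store L0 := 5 | P0:I, P1:M(5), P2:I | bus: BusRdX,Flush
[4] P1: store L0 := 67 | P0:I, P1:M(67), P2:I | bus: none
[5] P0: load  L0 | P0:S(67), P1:S(67), P2:I | bus: BusRd,Flush
[6] P2: load  L0 | P0:S(67), P1:S(67), P2:S(67) | bus: BusRd
[7] P0: store L2 := 39 | P0:M(39), P1:I, P2:I | bus: BusRdX
[8] P0: load  L2 | P0:M(39), P1:I, P2:I | bus: none
[9] P0: store L0 := 66 | P0:M(66), P1:I, P2:I | bus: BusUpgr
[10] P0: load  L0 | P0:M(66), P1:I, P2:I | bus: none
[11] P2: store L2 := 19 | P0:I, P1:I, P2:M(19) | bus: BusRdX,Flush
[12] P2: store L0 := 68 | P0:I, P1:I, P2:M(68) | bus: BusRdX,Flush
[13] P0: load  L0 | P0:S(68), P1:I, P2:S(68) | bus: BusRd,Flush
[14] P2: store L0 := 8 | P0:I, P1:I, P2:M(8) | bus: BusUpgr
[15] P0: load  L2 | P0:S(19), P1:I, P2:S(19) | bus: BusRd,Flush
[16] P1: load  L2 | P0:S(19), P1:S(19), P2:S(19) | bus: BusRd
[17] P0: load  L0 | P0:S(8), P1:I, P2:S(8) | bus: BusRd,Flush
[18] P1: load  L0 | P0:S(8), P1:S(8), P2:S(8) | bus: BusRd
[19] P0: load  L0 | P0:S(8), P1:S(8), P2:S(8) | bus: none
[20] P0: load  L0 | P0:S(8), P1:S(8), P2:S(8) | bus: none

invalidations = 3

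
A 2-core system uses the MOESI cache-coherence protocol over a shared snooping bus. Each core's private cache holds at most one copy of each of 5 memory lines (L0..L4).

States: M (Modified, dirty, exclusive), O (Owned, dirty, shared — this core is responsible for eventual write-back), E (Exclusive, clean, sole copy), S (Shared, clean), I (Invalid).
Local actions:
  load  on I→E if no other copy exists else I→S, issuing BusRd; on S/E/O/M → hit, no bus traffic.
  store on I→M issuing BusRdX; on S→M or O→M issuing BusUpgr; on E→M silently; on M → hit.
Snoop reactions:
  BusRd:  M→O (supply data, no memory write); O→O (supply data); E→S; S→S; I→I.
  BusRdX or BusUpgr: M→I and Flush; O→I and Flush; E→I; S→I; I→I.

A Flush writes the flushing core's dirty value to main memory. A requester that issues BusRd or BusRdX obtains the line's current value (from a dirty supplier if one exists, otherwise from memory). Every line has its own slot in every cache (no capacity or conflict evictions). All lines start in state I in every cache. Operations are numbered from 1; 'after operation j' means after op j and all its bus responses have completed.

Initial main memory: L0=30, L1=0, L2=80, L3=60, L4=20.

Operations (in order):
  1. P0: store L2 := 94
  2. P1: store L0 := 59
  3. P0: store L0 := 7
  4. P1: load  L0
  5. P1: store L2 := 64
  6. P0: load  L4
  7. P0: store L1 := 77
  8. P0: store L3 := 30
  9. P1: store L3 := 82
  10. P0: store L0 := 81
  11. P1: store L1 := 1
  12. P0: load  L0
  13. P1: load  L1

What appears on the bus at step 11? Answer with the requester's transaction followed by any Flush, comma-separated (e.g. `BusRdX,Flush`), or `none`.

  op1 P0: store L2 := 94 → M/I on L2; bus BusRdX; mem=80
  op2 P1: store L0 := 59 → I/M on L0; bus BusRdX; mem=30
  op3 P0: store L0 := 7 → M/I on L0; bus BusRdX Flush; mem=59
  op4 P1: load  L0 → O/S on L0; bus BusRd; mem=59
  op5 P1: store L2 := 64 → I/M on L2; bus BusRdX Flush; mem=94
  op6 P0: load  L4 → E/I on L4; bus BusRd; mem=20
  op7 P0: store L1 := 77 → M/I on L1; bus BusRdX; mem=0
  op8 P0: store L3 := 30 → M/I on L3; bus BusRdX; mem=60
  op9 P1: store L3 := 82 → I/M on L3; bus BusRdX Flush; mem=30
  op10 P0: store L0 := 81 → M/I on L0; bus BusUpgr; mem=59
  op11 P1: store L1 := 1 → I/M on L1; bus BusRdX Flush; mem=77
  op12 P0: load  L0 → M/I on L0; bus (none); mem=59
  op13 P1: load  L1 → I/M on L1; bus (none); mem=77

bus = BusRdX,Flush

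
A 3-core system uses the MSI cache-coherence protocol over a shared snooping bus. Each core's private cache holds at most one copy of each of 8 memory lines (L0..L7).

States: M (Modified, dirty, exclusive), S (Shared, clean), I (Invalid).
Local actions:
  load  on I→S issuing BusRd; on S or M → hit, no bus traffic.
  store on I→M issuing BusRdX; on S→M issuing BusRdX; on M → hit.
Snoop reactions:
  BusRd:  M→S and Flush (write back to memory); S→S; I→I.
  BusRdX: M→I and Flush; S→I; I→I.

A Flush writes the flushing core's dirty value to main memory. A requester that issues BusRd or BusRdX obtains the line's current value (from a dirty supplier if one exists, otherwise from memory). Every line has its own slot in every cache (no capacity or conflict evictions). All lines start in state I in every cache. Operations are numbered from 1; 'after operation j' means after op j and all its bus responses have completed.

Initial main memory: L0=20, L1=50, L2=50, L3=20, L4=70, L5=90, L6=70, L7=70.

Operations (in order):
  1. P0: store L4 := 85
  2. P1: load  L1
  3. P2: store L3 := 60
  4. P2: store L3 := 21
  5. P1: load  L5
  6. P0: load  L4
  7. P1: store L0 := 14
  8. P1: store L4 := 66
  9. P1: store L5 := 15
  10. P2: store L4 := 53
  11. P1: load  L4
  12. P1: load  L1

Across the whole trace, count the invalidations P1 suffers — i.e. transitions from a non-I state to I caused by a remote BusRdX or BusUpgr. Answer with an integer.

  op1 P0: store L4 := 85 → M/I/I on L4; bus BusRdX; mem=70
  op2 P1: load  L1 → I/S/I on L1; bus BusRd; mem=50
  op3 P2: store L3 := 60 → I/I/M on L3; bus BusRdX; mem=20
  op4 P2: store L3 := 21 → I/I/M on L3; bus (none); mem=20
  op5 P1: load  L5 → I/S/I on L5; bus BusRd; mem=90
  op6 P0: load  L4 → M/I/I on L4; bus (none); mem=70
  op7 P1: store L0 := 14 → I/M/I on L0; bus BusRdX; mem=20
  op8 P1: store L4 := 66 → I/M/I on L4; bus BusRdX Flush; mem=85
  op9 P1: store L5 := 15 → I/M/I on L5; bus BusRdX; mem=90
  op10 P2: store L4 := 53 → I/I/M on L4; bus BusRdX Flush; mem=66
  op11 P1: load  L4 → I/S/S on L4; bus BusRd Flush; mem=53
  op12 P1: load  L1 → I/S/I on L1; bus (none); mem=50

invalidations = 1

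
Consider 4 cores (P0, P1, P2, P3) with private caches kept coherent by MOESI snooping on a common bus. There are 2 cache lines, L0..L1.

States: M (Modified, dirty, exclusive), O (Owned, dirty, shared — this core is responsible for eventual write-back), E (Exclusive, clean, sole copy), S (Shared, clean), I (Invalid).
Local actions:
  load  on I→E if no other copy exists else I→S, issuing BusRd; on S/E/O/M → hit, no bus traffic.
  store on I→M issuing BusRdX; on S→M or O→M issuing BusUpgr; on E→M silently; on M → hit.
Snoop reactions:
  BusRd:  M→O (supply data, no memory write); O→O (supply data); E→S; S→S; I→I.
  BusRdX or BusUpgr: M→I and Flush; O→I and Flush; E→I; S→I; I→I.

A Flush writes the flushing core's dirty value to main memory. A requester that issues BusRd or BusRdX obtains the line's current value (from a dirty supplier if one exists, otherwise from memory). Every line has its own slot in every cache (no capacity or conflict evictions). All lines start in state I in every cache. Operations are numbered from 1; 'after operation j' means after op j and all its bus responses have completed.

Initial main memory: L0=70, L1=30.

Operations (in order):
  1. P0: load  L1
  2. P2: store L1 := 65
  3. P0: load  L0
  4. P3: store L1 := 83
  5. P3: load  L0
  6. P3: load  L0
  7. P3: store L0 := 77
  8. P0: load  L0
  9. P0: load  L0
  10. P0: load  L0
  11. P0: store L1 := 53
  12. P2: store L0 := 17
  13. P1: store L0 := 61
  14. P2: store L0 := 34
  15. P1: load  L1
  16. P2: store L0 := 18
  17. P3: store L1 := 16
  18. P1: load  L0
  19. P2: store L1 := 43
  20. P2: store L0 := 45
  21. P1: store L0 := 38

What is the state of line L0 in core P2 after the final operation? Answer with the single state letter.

step 1: P0: load  L1  ⟶  EIII  (L1)  txn=BusRd  M[L1]=30
step 2: P2: store L1 := 65  ⟶  IIMI  (L1)  txn=BusRdX  M[L1]=30
step 3: P0: load  L0  ⟶  EIII  (L0)  txn=BusRd  M[L0]=70
step 4: P3: store L1 := 83  ⟶  IIIM  (L1)  txn=BusRdX+Flush  M[L1]=65
step 5: P3: load  L0  ⟶  SIIS  (L0)  txn=BusRd  M[L0]=70
step 6: P3: load  L0  ⟶  SIIS  (L0)  txn=∅  M[L0]=70
step 7: P3: store L0 := 77  ⟶  IIIM  (L0)  txn=BusUpgr  M[L0]=70
step 8: P0: load  L0  ⟶  SIIO  (L0)  txn=BusRd  M[L0]=70
step 9: P0: load  L0  ⟶  SIIO  (L0)  txn=∅  M[L0]=70
step 10: P0: load  L0  ⟶  SIIO  (L0)  txn=∅  M[L0]=70
step 11: P0: store L1 := 53  ⟶  MIII  (L1)  txn=BusRdX+Flush  M[L1]=83
step 12: P2: store L0 := 17  ⟶  IIMI  (L0)  txn=BusRdX+Flush  M[L0]=77
step 13: P1: store L0 := 61  ⟶  IMII  (L0)  txn=BusRdX+Flush  M[L0]=17
step 14: P2: store L0 := 34  ⟶  IIMI  (L0)  txn=BusRdX+Flush  M[L0]=61
step 15: P1: load  L1  ⟶  OSII  (L1)  txn=BusRd  M[L1]=83
step 16: P2: store L0 := 18  ⟶  IIMI  (L0)  txn=∅  M[L0]=61
step 17: P3: store L1 := 16  ⟶  IIIM  (L1)  txn=BusRdX+Flush  M[L1]=53
step 18: P1: load  L0  ⟶  ISOI  (L0)  txn=BusRd  M[L0]=61
step 19: P2: store L1 := 43  ⟶  IIMI  (L1)  txn=BusRdX+Flush  M[L1]=16
step 20: P2: store L0 := 45  ⟶  IIMI  (L0)  txn=BusUpgr  M[L0]=61
step 21: P1: store L0 := 38  ⟶  IMII  (L0)  txn=BusRdX+Flush  M[L0]=45

state = I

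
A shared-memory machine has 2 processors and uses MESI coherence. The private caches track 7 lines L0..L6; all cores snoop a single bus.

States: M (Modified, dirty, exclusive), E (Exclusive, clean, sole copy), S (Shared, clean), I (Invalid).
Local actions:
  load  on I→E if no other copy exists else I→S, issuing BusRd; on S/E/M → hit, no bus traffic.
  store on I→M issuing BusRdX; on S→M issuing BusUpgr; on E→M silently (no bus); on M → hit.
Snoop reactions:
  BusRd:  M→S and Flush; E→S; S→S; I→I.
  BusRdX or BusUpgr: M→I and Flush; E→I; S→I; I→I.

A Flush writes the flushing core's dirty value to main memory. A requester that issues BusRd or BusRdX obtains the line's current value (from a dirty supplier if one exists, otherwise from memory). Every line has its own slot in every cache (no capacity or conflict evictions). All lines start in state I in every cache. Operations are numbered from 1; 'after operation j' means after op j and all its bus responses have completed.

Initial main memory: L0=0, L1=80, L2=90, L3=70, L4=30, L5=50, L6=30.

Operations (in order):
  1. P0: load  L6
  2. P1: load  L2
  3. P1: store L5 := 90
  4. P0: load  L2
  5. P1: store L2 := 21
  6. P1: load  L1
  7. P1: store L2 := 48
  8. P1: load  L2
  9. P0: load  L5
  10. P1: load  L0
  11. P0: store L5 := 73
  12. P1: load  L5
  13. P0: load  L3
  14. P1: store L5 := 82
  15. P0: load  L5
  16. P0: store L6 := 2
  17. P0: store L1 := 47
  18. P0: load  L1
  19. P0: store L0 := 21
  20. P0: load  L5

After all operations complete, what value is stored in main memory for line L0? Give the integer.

[1] P0: load  L6 | P0:E(30), P1:I | bus: BusRd
[2] P1: load  L2 | P0:I, P1:E(90) | bus: BusRd
[3] P1: store L5 := 90 | P0:I, P1:M(90) | bus: BusRdX
[4] P0: load  L2 | P0:S(90), P1:S(90) | bus: BusRd
[5] P1: store L2 := 21 | P0:I, P1:M(21) | bus: BusUpgr
[6] P1: load  L1 | P0:I, P1:E(80) | bus: BusRd
[7] P1: store L2 := 48 | P0:I, P1:M(48) | bus: none
[8] P1: load  L2 | P0:I, P1:M(48) | bus: none
[9] P0: load  L5 | P0:S(90), P1:S(90) | bus: BusRd,Flush
[10] P1: load  L0 | P0:I, P1:E(0) | bus: BusRd
[11] P0: store L5 := 73 | P0:M(73), P1:I | bus: BusUpgr
[12] P1: load  L5 | P0:S(73), P1:S(73) | bus: BusRd,Flush
[13] P0: load  L3 | P0:E(70), P1:I | bus: BusRd
[14] P1: store L5 := 82 | P0:I, P1:M(82) | bus: BusUpgr
[15] P0: load  L5 | P0:S(82), P1:S(82) | bus: BusRd,Flush
[16] P0: store L6 := 2 | P0:M(2), P1:I | bus: none
[17] P0: store L1 := 47 | P0:M(47), P1:I | bus: BusRdX
[18] P0: load  L1 | P0:M(47), P1:I | bus: none
[19] P0: store L0 := 21 | P0:M(21), P1:I | bus: BusRdX
[20] P0: load  L5 | P0:S(82), P1:S(82) | bus: none

memory[L0] = 0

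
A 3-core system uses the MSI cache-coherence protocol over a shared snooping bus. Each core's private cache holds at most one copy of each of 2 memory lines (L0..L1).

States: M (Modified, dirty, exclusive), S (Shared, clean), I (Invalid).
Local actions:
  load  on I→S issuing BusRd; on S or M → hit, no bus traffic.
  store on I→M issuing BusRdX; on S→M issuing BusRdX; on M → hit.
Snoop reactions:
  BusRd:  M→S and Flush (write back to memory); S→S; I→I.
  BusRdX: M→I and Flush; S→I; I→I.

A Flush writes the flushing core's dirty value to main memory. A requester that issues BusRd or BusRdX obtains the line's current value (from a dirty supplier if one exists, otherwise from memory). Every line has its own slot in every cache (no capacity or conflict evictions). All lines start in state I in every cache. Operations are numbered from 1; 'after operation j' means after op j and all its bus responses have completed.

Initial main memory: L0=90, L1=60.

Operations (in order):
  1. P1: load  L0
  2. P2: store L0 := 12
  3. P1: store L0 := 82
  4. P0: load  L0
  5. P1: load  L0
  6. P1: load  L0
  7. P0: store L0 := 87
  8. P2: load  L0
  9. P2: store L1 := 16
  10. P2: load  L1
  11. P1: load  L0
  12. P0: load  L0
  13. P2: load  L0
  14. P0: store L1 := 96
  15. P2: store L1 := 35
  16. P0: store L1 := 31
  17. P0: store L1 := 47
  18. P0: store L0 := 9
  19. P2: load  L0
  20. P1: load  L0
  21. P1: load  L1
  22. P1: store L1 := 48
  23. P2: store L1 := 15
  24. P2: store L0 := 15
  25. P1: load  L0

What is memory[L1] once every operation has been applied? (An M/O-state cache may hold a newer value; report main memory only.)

memory[L1] = 48

  op1 P1: load  L0 → I/S/I on L0; bus BusRd; mem=90
  op2 P2: store L0 := 12 → I/I/M on L0; bus BusRdX; mem=90
  op3 P1: store L0 := 82 → I/M/I on L0; bus BusRdX Flush; mem=12
  op4 P0: load  L0 → S/S/I on L0; bus BusRd Flush; mem=82
  op5 P1: load  L0 → S/S/I on L0; bus (none); mem=82
  op6 P1: load  L0 → S/S/I on L0; bus (none); mem=82
  op7 P0: store L0 := 87 → M/I/I on L0; bus BusRdX; mem=82
  op8 P2: load  L0 → S/I/S on L0; bus BusRd Flush; mem=87
  op9 P2: store L1 := 16 → I/I/M on L1; bus BusRdX; mem=60
  op10 P2: load  L1 → I/I/M on L1; bus (none); mem=60
  op11 P1: load  L0 → S/S/S on L0; bus BusRd; mem=87
  op12 P0: load  L0 → S/S/S on L0; bus (none); mem=87
  op13 P2: load  L0 → S/S/S on L0; bus (none); mem=87
  op14 P0: store L1 := 96 → M/I/I on L1; bus BusRdX Flush; mem=16
  op15 P2: store L1 := 35 → I/I/M on L1; bus BusRdX Flush; mem=96
  op16 P0: store L1 := 31 → M/I/I on L1; bus BusRdX Flush; mem=35
  op17 P0: store L1 := 47 → M/I/I on L1; bus (none); mem=35
  op18 P0: store L0 := 9 → M/I/I on L0; bus BusRdX; mem=87
  op19 P2: load  L0 → S/I/S on L0; bus BusRd Flush; mem=9
  op20 P1: load  L0 → S/S/S on L0; bus BusRd; mem=9
  op21 P1: load  L1 → S/S/I on L1; bus BusRd Flush; mem=47
  op22 P1: store L1 := 48 → I/M/I on L1; bus BusRdX; mem=47
  op23 P2: store L1 := 15 → I/I/M on L1; bus BusRdX Flush; mem=48
  op24 P2: store L0 := 15 → I/I/M on L0; bus BusRdX; mem=9
  op25 P1: load  L0 → I/S/S on L0; bus BusRd Flush; mem=15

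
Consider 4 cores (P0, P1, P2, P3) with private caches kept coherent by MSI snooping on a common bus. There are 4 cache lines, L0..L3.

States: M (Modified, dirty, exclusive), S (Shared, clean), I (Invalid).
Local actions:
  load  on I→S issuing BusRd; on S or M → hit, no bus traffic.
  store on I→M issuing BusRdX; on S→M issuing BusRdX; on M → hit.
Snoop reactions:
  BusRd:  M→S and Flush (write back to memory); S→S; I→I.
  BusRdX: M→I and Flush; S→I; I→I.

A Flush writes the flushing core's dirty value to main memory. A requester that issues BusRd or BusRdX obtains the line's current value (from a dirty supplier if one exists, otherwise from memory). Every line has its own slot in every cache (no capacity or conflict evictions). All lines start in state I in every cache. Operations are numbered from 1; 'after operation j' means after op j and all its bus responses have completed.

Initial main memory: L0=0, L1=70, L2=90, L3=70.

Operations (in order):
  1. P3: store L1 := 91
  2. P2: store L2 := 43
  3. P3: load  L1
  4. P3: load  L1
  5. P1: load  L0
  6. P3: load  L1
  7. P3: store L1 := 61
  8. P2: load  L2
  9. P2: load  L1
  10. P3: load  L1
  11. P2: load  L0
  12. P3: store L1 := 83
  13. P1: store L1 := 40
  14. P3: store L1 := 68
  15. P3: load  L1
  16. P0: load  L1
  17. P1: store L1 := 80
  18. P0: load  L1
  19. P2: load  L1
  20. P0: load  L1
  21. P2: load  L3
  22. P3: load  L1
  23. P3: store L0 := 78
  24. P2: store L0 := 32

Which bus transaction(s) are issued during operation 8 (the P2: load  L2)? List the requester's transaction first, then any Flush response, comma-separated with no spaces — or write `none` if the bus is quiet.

bus = none

1. P3: store L1 := 91  bus=[BusRdX]  L1: P0=I P1=I P2=I P3=M  mem[L1]=70
2. P2: store L2 := 43  bus=[BusRdX]  L2: P0=I P1=I P2=M P3=I  mem[L2]=90
3. P3: load  L1  bus=[-]  L1: P0=I P1=I P2=I P3=M  mem[L1]=70
4. P3: load  L1  bus=[-]  L1: P0=I P1=I P2=I P3=M  mem[L1]=70
5. P1: load  L0  bus=[BusRd]  L0: P0=I P1=S P2=I P3=I  mem[L0]=0
6. P3: load  L1  bus=[-]  L1: P0=I P1=I P2=I P3=M  mem[L1]=70
7. P3: store L1 := 61  bus=[-]  L1: P0=I P1=I P2=I P3=M  mem[L1]=70
8. P2: load  L2  bus=[-]  L2: P0=I P1=I P2=M P3=I  mem[L2]=90
9. P2: load  L1  bus=[BusRd,Flush]  L1: P0=I P1=I P2=S P3=S  mem[L1]=61
10. P3: load  L1  bus=[-]  L1: P0=I P1=I P2=S P3=S  mem[L1]=61
11. P2: load  L0  bus=[BusRd]  L0: P0=I P1=S P2=S P3=I  mem[L0]=0
12. P3: store L1 := 83  bus=[BusRdX]  L1: P0=I P1=I P2=I P3=M  mem[L1]=61
13. P1: store L1 := 40  bus=[BusRdX,Flush]  L1: P0=I P1=M P2=I P3=I  mem[L1]=83
14. P3: store L1 := 68  bus=[BusRdX,Flush]  L1: P0=I P1=I P2=I P3=M  mem[L1]=40
15. P3: load  L1  bus=[-]  L1: P0=I P1=I P2=I P3=M  mem[L1]=40
16. P0: load  L1  bus=[BusRd,Flush]  L1: P0=S P1=I P2=I P3=S  mem[L1]=68
17. P1: store L1 := 80  bus=[BusRdX]  L1: P0=I P1=M P2=I P3=I  mem[L1]=68
18. P0: load  L1  bus=[BusRd,Flush]  L1: P0=S P1=S P2=I P3=I  mem[L1]=80
19. P2: load  L1  bus=[BusRd]  L1: P0=S P1=S P2=S P3=I  mem[L1]=80
20. P0: load  L1  bus=[-]  L1: P0=S P1=S P2=S P3=I  mem[L1]=80
21. P2: load  L3  bus=[BusRd]  L3: P0=I P1=I P2=S P3=I  mem[L3]=70
22. P3: load  L1  bus=[BusRd]  L1: P0=S P1=S P2=S P3=S  mem[L1]=80
23. P3: store L0 := 78  bus=[BusRdX]  L0: P0=I P1=I P2=I P3=M  mem[L0]=0
24. P2: store L0 := 32  bus=[BusRdX,Flush]  L0: P0=I P1=I P2=M P3=I  mem[L0]=78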